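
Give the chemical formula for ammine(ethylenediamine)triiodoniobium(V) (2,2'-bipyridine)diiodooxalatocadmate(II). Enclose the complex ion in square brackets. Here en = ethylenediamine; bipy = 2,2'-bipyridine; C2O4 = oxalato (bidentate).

[Nb(en)I3(NH3)][Cd(bipy)(C2O4)I2]

Cation [Nb…]: ligand charges -3, Nb(V) ⇒ ion charge 2+.
Anion [Cd…]: ligand charges -4, Cd(II) ⇒ ion charge 2−.
One 2+ cation balances one 2− anion.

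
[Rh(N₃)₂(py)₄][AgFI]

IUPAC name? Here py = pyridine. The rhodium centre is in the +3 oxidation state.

Both ions are complex: the cation is named first with the plain metal name, the anion second with the -ate form; each ion's ligands are alphabetised independently.
Rh is given as +3; the cation's ligand charges sum to -2, so the complex cation is 1+.
A 1:1 salt means the anion carries the equal and opposite charge, 1−.
Anion: ligand charges sum to -2; for the ion to be 1−, Ag = +1.

diazidotetrakis(pyridine)rhodium(III) fluoroiodoargentate(I)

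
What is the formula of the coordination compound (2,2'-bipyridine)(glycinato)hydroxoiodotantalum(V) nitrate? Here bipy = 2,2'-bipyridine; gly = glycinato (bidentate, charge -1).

[Ta(bipy)(gly)I(OH)](NO3)2

Ligands: 1 2,2'-bipyridine (bipy, neutral), 1 hydroxo (OH, -1), 1 glycinato (gly, -1), 1 iodo (I, -1). Ligand charge sum = -3.
With Ta in oxidation state +5, the complex ion is [Ta...]^2+.
Charge balance with nitrate (-1) requires 1 complex ion per 2 nitrate.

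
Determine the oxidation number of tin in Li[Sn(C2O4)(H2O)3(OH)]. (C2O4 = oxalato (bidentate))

1 lithium outside the brackets (+1 each) → the complex ion is 1−.
Ligand charges: 3×H2O neutral; 1×OH = -1; 1×C2O4 = -2; sum -3.
Sn + (-3) = 1− ⇒ Sn is +2.

+2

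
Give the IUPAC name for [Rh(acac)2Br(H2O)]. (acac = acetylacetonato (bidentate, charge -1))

There is no counter-ion, so the complex is neutral overall.
Ligand charges: 1×bromo (-1 each), 1×aqua (neutral), 2×acetylacetonato (-1 each); total -3. So Rh + (-3) = 0, giving Rh = +3.
Ligands are named alphabetically: acetylacetonato before aqua before bromo.

bis(acetylacetonato)aquabromorhodium(III)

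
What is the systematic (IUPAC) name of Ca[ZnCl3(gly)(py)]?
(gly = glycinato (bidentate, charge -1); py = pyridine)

The 1 calcium counter-ion carries a total charge of +2, so each complex ion is 2−.
Ligand charges: 1×glycinato (-1 each), 3×chloro (-1 each), 1×pyridine (neutral); total -4. So Zn + (-4) = 2−, giving Zn = +2.
Ligands are named alphabetically: chloro before glycinato before pyridine.
The complex ion is anionic, so zinc takes the -ate form zincate(II).

calcium trichloro(glycinato)(pyridine)zincate(II)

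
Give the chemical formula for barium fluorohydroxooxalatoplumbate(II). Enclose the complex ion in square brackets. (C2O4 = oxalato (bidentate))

Ligands: 1 fluoro (F, -1), 1 oxalato (C2O4, -2), 1 hydroxo (OH, -1). Ligand charge sum = -4.
Charge balance with barium (+2) requires 1 complex ion per 1 barium.

Ba[Pb(C2O4)F(OH)]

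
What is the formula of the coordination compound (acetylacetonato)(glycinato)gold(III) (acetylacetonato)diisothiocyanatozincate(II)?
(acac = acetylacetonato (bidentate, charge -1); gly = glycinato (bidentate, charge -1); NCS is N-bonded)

[Au(acac)(gly)][Zn(acac)(NCS)2]

Cation [Au…]: ligand charges -2, Au(III) ⇒ ion charge 1+.
Anion [Zn…]: ligand charges -3, Zn(II) ⇒ ion charge 1−.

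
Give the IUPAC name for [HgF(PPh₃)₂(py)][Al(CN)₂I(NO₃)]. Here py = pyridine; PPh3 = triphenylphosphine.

Both ions are complex: the cation is named first with the plain metal name, the anion second with the -ate form; each ion's ligands are alphabetised independently.
Aluminium is always +3 in its complexes; the anion's ligand charges sum to -4, so the complex anion is 1−.
A 1:1 salt means the cation carries the equal and opposite charge, 1+.
Cation: ligand charges sum to -1; for the ion to be 1+, Hg = +2.

fluoro(pyridine)bis(triphenylphosphine)mercury(II) dicyanoiodonitratoaluminate(III)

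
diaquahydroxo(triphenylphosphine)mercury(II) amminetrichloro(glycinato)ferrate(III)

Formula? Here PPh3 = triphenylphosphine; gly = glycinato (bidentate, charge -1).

Cation [Hg…]: ligand charges -1, Hg(II) ⇒ ion charge 1+.
Anion [Fe…]: ligand charges -4, Fe(III) ⇒ ion charge 1−.
One 1+ cation balances one 1− anion.

[Hg(H2O)2(OH)(PPh3)][FeCl3(gly)(NH3)]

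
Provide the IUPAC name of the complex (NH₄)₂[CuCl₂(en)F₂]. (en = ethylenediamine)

ammonium dichloro(ethylenediamine)difluorocuprate(II)

The 2 ammonium counter-ions carry a total charge of +2, so each complex ion is 2−.
Ligand charges: 2×chloro (-1 each), 2×fluoro (-1 each), 1×ethylenediamine (neutral); total -4. So Cu + (-4) = 2−, giving Cu = +2.
The complex ion is anionic, so copper takes the -ate form cuprate(II).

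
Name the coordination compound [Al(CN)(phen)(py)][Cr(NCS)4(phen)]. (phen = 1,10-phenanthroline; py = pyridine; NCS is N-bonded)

cyano(1,10-phenanthroline)(pyridine)aluminium(III) tetraisothiocyanato(1,10-phenanthroline)chromate(II)

Both ions are complex: the cation is named first with the plain metal name, the anion second with the -ate form; each ion's ligands are alphabetised independently.
Aluminium is always +3 in its complexes; the cation's ligand charges sum to -1, so the complex cation is 2+.
A 1:1 salt means the anion carries the equal and opposite charge, 2−.
Anion: ligand charges sum to -4; for the ion to be 2−, Cr = +2.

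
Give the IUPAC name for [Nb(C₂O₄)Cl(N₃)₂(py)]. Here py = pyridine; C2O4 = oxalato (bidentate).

There is no counter-ion, so the complex is neutral overall.
Ligand charges: 2×azido (-1 each), 1×chloro (-1 each), 1×pyridine (neutral), 1×oxalato (-2 each); total -5. So Nb + (-5) = 0, giving Nb = +5.
Ligands are named alphabetically: azido before chloro before oxalato before pyridine.

diazidochlorooxalato(pyridine)niobium(V)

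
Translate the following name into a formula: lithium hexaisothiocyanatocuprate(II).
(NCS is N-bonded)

Ligands: 6 isothiocyanato (NCS, -1). Ligand charge sum = -6.
Charge balance with lithium (+1) requires 1 complex ion per 4 lithium.

Li4[Cu(NCS)6]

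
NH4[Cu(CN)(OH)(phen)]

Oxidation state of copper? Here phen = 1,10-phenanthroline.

+1

1 ammonium outside the brackets (+1 each) → the complex ion is 1−.
Ligand charges: 1×OH = -1; 1×CN = -1; 1×phen neutral; sum -2.
Cu + (-2) = 1− ⇒ Cu is +1.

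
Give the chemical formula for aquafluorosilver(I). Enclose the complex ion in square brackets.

Ligands: 1 fluoro (F, -1), 1 aqua (H2O, neutral). Ligand charge sum = -1.
With Ag in oxidation state +1, the complex ion is [Ag...].

[AgF(H2O)]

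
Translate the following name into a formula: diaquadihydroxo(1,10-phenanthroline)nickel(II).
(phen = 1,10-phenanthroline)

Ligands: 2 hydroxo (OH, -1), 2 aqua (H2O, neutral), 1 1,10-phenanthroline (phen, neutral). Ligand charge sum = -2.
With Ni in oxidation state +2, the complex ion is [Ni...].

[Ni(H2O)2(OH)2(phen)]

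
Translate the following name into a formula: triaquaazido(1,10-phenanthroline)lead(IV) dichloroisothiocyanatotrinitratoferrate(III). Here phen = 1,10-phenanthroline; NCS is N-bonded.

Cation [Pb…]: ligand charges -1, Pb(IV) ⇒ ion charge 3+.
Anion [Fe…]: ligand charges -6, Fe(III) ⇒ ion charge 3−.
One 3+ cation balances one 3− anion.

[Pb(H2O)3(N3)(phen)][FeCl2(NCS)(NO3)3]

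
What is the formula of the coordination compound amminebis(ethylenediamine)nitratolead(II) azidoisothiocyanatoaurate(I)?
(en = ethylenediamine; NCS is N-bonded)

[Pb(en)2(NH3)(NO3)][Au(N3)(NCS)]

Cation [Pb…]: ligand charges -1, Pb(II) ⇒ ion charge 1+.
Anion [Au…]: ligand charges -2, Au(I) ⇒ ion charge 1−.
One 1+ cation balances one 1− anion.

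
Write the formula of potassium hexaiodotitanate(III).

Ligands: 6 iodo (I, -1). Ligand charge sum = -6.
With Ti in oxidation state +3, the complex ion is [Ti...]^3−.
Charge balance with potassium (+1) requires 1 complex ion per 3 potassium.

K3[TiI6]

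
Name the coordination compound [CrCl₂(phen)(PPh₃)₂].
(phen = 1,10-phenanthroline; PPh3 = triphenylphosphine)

dichloro(1,10-phenanthroline)bis(triphenylphosphine)chromium(II)

There is no counter-ion, so the complex is neutral overall.
Ligand charges: 1×1,10-phenanthroline (neutral), 2×chloro (-1 each), 2×triphenylphosphine (neutral); total -2. So Cr + (-2) = 0, giving Cr = +2.
Ligands are named alphabetically: chloro before phenanthroline before triphenylphosphine.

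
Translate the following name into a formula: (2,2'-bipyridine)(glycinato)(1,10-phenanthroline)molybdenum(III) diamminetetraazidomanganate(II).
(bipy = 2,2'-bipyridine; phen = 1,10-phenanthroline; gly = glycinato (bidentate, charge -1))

Cation [Mo…]: ligand charges -1, Mo(III) ⇒ ion charge 2+.
Anion [Mn…]: ligand charges -4, Mn(II) ⇒ ion charge 2−.
One 2+ cation balances one 2− anion.

[Mo(bipy)(gly)(phen)][Mn(N3)4(NH3)2]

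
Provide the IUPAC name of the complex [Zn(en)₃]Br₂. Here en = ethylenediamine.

The 2 bromide counter-ions carry a total charge of -2, so each complex ion is 2+.
Ligand charges: 3×ethylenediamine (neutral); total 0. So Zn + (0) = 2+, giving Zn = +2.

tris(ethylenediamine)zinc(II) bromide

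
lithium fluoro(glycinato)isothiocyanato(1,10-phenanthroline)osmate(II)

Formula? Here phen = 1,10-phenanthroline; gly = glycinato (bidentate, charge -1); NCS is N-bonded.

Ligands: 1 1,10-phenanthroline (phen, neutral), 1 glycinato (gly, -1), 1 fluoro (F, -1), 1 isothiocyanato (NCS, -1). Ligand charge sum = -3.
With Os in oxidation state +2, the complex ion is [Os...]^1−.
Charge balance with lithium (+1) requires 1 complex ion per 1 lithium.

Li[OsF(gly)(NCS)(phen)]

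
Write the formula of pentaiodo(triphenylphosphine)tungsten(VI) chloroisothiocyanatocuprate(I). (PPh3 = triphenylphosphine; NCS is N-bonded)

Cation [W…]: ligand charges -5, W(VI) ⇒ ion charge 1+.
Anion [Cu…]: ligand charges -2, Cu(I) ⇒ ion charge 1−.
One 1+ cation balances one 1− anion.

[WI5(PPh3)][CuCl(NCS)]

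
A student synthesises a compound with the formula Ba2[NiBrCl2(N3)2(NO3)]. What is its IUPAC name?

barium diazidobromodichloronitratonickelate(II)

The 2 barium counter-ions carry a total charge of +4, so each complex ion is 4−.
Ligand charges: 2×chloro (-1 each), 1×nitrato (-1 each), 1×bromo (-1 each), 2×azido (-1 each); total -6. So Ni + (-6) = 4−, giving Ni = +2.
Ligands are named alphabetically: azido before bromo before chloro before nitrato.
The complex ion is anionic, so nickel takes the -ate form nickelate(II).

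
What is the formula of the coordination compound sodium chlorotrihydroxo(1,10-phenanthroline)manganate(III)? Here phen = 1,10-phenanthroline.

Ligands: 1 chloro (Cl, -1), 3 hydroxo (OH, -1), 1 1,10-phenanthroline (phen, neutral). Ligand charge sum = -4.
With Mn in oxidation state +3, the complex ion is [Mn...]^1−.
Charge balance with sodium (+1) requires 1 complex ion per 1 sodium.

Na[MnCl(OH)3(phen)]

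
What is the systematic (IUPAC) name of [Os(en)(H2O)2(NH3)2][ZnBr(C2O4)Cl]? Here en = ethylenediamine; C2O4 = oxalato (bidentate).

diamminediaqua(ethylenediamine)osmium(II) bromochlorooxalatozincate(II)

Both ions are complex: the cation is named first with the plain metal name, the anion second with the -ate form; each ion's ligands are alphabetised independently.
Zinc is always +2 in its complexes; the anion's ligand charges sum to -4, so the complex anion is 2−.
A 1:1 salt means the cation carries the equal and opposite charge, 2+.
Cation: ligand charges sum to 0; for the ion to be 2+, Os = +2.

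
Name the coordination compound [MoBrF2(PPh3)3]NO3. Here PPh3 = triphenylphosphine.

bromodifluorotris(triphenylphosphine)molybdenum(IV) nitrate

The 1 nitrate counter-ion carries a total charge of -1, so each complex ion is 1+.
Ligand charges: 1×bromo (-1 each), 2×fluoro (-1 each), 3×triphenylphosphine (neutral); total -3. So Mo + (-3) = 1+, giving Mo = +4.
Ligands are named alphabetically: bromo before fluoro before triphenylphosphine.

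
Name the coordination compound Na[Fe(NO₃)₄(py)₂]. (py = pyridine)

The 1 sodium counter-ion carries a total charge of +1, so each complex ion is 1−.
Ligand charges: 4×nitrato (-1 each), 2×pyridine (neutral); total -4. So Fe + (-4) = 1−, giving Fe = +3.
Ligands are named alphabetically: nitrato before pyridine.
The complex ion is anionic, so iron takes the -ate form ferrate(III).

sodium tetranitratobis(pyridine)ferrate(III)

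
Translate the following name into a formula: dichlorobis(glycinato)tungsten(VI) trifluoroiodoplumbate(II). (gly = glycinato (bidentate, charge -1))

[WCl2(gly)2][PbF3I]

Cation [W…]: ligand charges -4, W(VI) ⇒ ion charge 2+.
Anion [Pb…]: ligand charges -4, Pb(II) ⇒ ion charge 2−.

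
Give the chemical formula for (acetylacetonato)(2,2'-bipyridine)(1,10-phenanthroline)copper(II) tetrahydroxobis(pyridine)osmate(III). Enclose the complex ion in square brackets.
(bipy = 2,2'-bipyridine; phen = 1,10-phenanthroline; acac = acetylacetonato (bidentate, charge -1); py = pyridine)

[Cu(acac)(bipy)(phen)][Os(OH)4(py)2]

Cation [Cu…]: ligand charges -1, Cu(II) ⇒ ion charge 1+.
Anion [Os…]: ligand charges -4, Os(III) ⇒ ion charge 1−.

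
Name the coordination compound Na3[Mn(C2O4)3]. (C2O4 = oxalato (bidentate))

sodium trioxalatomanganate(III)

The 3 sodium counter-ions carry a total charge of +3, so each complex ion is 3−.
Ligand charges: 3×oxalato (-2 each); total -6. So Mn + (-6) = 3−, giving Mn = +3.
The complex ion is anionic, so manganese takes the -ate form manganate(III).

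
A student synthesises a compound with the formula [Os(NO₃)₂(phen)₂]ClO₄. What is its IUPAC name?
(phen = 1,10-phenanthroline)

dinitratobis(1,10-phenanthroline)osmium(III) perchlorate

The 1 perchlorate counter-ion carries a total charge of -1, so each complex ion is 1+.
Ligand charges: 2×nitrato (-1 each), 2×1,10-phenanthroline (neutral); total -2. So Os + (-2) = 1+, giving Os = +3.
Ligands are named alphabetically: nitrato before phenanthroline.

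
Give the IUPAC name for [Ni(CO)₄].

There is no counter-ion, so the complex is neutral overall.
Ligand charges: 4×carbonyl (neutral); total 0. So Ni + (0) = 0, giving Ni = 0.

tetracarbonylnickel(0)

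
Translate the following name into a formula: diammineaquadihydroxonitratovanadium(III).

Ligands: 2 ammine (NH3, neutral), 2 hydroxo (OH, -1), 1 aqua (H2O, neutral), 1 nitrato (NO3, -1). Ligand charge sum = -3.
With V in oxidation state +3, the complex ion is [V...].

[V(H2O)(NH3)2(NO3)(OH)2]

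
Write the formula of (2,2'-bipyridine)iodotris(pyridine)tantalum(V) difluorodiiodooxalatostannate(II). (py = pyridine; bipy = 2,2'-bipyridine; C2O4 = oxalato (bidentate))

Cation [Ta…]: ligand charges -1, Ta(V) ⇒ ion charge 4+.
Anion [Sn…]: ligand charges -6, Sn(II) ⇒ ion charge 4−.

[Ta(bipy)I(py)3][Sn(C2O4)F2I2]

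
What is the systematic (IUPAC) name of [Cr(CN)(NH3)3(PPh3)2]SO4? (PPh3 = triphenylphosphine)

triamminecyanobis(triphenylphosphine)chromium(III) sulfate

The 1 sulfate counter-ion carries a total charge of -2, so each complex ion is 2+.
Ligand charges: 3×ammine (neutral), 2×triphenylphosphine (neutral), 1×cyano (-1 each); total -1. So Cr + (-1) = 2+, giving Cr = +3.
Ligands are named alphabetically: ammine before cyano before triphenylphosphine.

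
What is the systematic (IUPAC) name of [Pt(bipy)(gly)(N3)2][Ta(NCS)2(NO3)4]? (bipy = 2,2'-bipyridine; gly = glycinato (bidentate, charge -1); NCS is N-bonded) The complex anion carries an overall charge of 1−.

Both ions are complex: the cation is named first with the plain metal name, the anion second with the -ate form; each ion's ligands are alphabetised independently.
The complex anion is given as 1−; its ligand charges sum to -6, so Ta = +5.
A 1:1 salt means the cation carries the equal and opposite charge, 1+.
Cation: ligand charges sum to -3; for the ion to be 1+, Pt = +4.

diazido(2,2'-bipyridine)(glycinato)platinum(IV) diisothiocyanatotetranitratotantalate(V)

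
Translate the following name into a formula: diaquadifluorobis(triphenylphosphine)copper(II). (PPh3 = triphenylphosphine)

Ligands: 2 triphenylphosphine (PPh3, neutral), 2 aqua (H2O, neutral), 2 fluoro (F, -1). Ligand charge sum = -2.
With Cu in oxidation state +2, the complex ion is [Cu...].

[CuF2(H2O)2(PPh3)2]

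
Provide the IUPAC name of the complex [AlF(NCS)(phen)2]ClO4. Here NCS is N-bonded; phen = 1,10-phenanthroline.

The 1 perchlorate counter-ion carries a total charge of -1, so each complex ion is 1+.
Ligand charges: 1×isothiocyanato (-1 each), 1×fluoro (-1 each), 2×1,10-phenanthroline (neutral); total -2. So Al + (-2) = 1+, giving Al = +3.
Ligands are named alphabetically: fluoro before isothiocyanato before phenanthroline.

fluoroisothiocyanatobis(1,10-phenanthroline)aluminium(III) perchlorate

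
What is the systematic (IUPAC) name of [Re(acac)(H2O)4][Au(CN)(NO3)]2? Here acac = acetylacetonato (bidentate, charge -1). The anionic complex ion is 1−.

The complex anion is given as 1−; its ligand charges sum to -2, so Au = +1.
With 2 anions per cation, the cation must be 2×1 = 2+.
Cation: ligand charges sum to -1; for the ion to be 2+, Re = +3.

(acetylacetonato)tetraaquarhenium(III) cyanonitratoaurate(I)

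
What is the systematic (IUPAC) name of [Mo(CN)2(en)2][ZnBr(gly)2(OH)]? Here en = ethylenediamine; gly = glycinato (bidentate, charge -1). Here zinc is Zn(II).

dicyanobis(ethylenediamine)molybdenum(IV) bromobis(glycinato)hydroxozincate(II)

Both ions are complex: the cation is named first with the plain metal name, the anion second with the -ate form; each ion's ligands are alphabetised independently.
Zn is given as +2; the anion's ligand charges sum to -4, so the complex anion is 2−.
A 1:1 salt means the cation carries the equal and opposite charge, 2+.
Cation: ligand charges sum to -2; for the ion to be 2+, Mo = +4.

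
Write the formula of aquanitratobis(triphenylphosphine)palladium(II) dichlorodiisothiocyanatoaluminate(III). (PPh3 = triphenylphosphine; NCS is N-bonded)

[Pd(H2O)(NO3)(PPh3)2][AlCl2(NCS)2]

Cation [Pd…]: ligand charges -1, Pd(II) ⇒ ion charge 1+.
Anion [Al…]: ligand charges -4, Al(III) ⇒ ion charge 1−.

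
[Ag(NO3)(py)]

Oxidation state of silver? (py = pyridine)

+1

No counter-ion: the bracketed complex is neutral.
Ligand charges: 1×py neutral; 1×NO3 = -1; sum -1.
Ag + (-1) = 0 ⇒ Ag is +1.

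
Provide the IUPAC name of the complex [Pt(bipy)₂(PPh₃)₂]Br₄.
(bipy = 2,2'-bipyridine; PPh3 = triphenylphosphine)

The 4 bromide counter-ions carry a total charge of -4, so each complex ion is 4+.
Ligand charges: 2×2,2'-bipyridine (neutral), 2×triphenylphosphine (neutral); total 0. So Pt + (0) = 4+, giving Pt = +4.
Ligands are named alphabetically: bipyridine before triphenylphosphine.

bis(2,2'-bipyridine)bis(triphenylphosphine)platinum(IV) bromide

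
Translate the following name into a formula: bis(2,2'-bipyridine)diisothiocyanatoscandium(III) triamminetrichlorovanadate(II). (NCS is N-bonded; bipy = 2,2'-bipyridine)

Cation [Sc…]: ligand charges -2, Sc(III) ⇒ ion charge 1+.
Anion [V…]: ligand charges -3, V(II) ⇒ ion charge 1−.
One 1+ cation balances one 1− anion.

[Sc(bipy)2(NCS)2][VCl3(NH3)3]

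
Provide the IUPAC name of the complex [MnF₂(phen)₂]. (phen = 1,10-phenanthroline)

difluorobis(1,10-phenanthroline)manganese(II)

There is no counter-ion, so the complex is neutral overall.
Ligand charges: 2×fluoro (-1 each), 2×1,10-phenanthroline (neutral); total -2. So Mn + (-2) = 0, giving Mn = +2.
Ligands are named alphabetically: fluoro before phenanthroline.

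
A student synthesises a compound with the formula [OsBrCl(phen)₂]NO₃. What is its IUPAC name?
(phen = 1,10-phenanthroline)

bromochlorobis(1,10-phenanthroline)osmium(III) nitrate

The 1 nitrate counter-ion carries a total charge of -1, so each complex ion is 1+.
Ligand charges: 1×bromo (-1 each), 1×chloro (-1 each), 2×1,10-phenanthroline (neutral); total -2. So Os + (-2) = 1+, giving Os = +3.
Ligands are named alphabetically: bromo before chloro before phenanthroline.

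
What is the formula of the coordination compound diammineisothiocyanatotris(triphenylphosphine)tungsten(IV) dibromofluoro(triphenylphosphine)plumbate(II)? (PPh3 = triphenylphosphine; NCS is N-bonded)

[W(NCS)(NH3)2(PPh3)3][PbBr2F(PPh3)]3

Cation [W…]: ligand charges -1, W(IV) ⇒ ion charge 3+.
Anion [Pb…]: ligand charges -3, Pb(II) ⇒ ion charge 1−.
One 3+ cation requires 3 of the 1− anion.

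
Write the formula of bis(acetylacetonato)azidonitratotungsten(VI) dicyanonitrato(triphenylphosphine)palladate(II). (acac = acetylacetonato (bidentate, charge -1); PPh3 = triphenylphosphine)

[W(acac)2(N3)(NO3)][Pd(CN)2(NO3)(PPh3)]2

Cation [W…]: ligand charges -4, W(VI) ⇒ ion charge 2+.
Anion [Pd…]: ligand charges -3, Pd(II) ⇒ ion charge 1−.
One 2+ cation requires 2 of the 1− anion.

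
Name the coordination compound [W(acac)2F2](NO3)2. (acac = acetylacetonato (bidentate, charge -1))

bis(acetylacetonato)difluorotungsten(VI) nitrate

The 2 nitrate counter-ions carry a total charge of -2, so each complex ion is 2+.
Ligand charges: 2×fluoro (-1 each), 2×acetylacetonato (-1 each); total -4. So W + (-4) = 2+, giving W = +6.
Ligands are named alphabetically: acetylacetonato before fluoro.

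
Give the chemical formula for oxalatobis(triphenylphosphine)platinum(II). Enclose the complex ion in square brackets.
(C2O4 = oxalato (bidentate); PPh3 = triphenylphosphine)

[Pt(C2O4)(PPh3)2]

Ligands: 1 oxalato (C2O4, -2), 2 triphenylphosphine (PPh3, neutral). Ligand charge sum = -2.
With Pt in oxidation state +2, the complex ion is [Pt...].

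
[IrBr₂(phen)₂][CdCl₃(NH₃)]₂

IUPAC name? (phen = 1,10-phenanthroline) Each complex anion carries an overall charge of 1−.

dibromobis(1,10-phenanthroline)iridium(IV) amminetrichlorocadmate(II)

The complex anion is given as 1−; its ligand charges sum to -3, so Cd = +2.
With 2 anions per cation, the cation must be 2×1 = 2+.
Cation: ligand charges sum to -2; for the ion to be 2+, Ir = +4.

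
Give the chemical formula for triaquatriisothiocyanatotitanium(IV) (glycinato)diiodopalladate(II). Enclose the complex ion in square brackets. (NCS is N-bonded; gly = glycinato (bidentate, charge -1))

Cation [Ti…]: ligand charges -3, Ti(IV) ⇒ ion charge 1+.
Anion [Pd…]: ligand charges -3, Pd(II) ⇒ ion charge 1−.
One 1+ cation balances one 1− anion.

[Ti(H2O)3(NCS)3][Pd(gly)I2]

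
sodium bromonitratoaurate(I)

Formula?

Ligands: 1 nitrato (NO3, -1), 1 bromo (Br, -1). Ligand charge sum = -2.
With Au in oxidation state +1, the complex ion is [Au...]^1−.
Charge balance with sodium (+1) requires 1 complex ion per 1 sodium.

Na[AuBr(NO3)]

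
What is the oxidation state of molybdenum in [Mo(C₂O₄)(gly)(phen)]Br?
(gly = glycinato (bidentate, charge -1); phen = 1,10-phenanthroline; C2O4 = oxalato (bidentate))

1 bromide outside the brackets (-1 each) → the complex ion is 1+.
Ligand charges: 1×gly = -1; 1×phen neutral; 1×C2O4 = -2; sum -3.
Mo + (-3) = 1+ ⇒ Mo is +4.

+4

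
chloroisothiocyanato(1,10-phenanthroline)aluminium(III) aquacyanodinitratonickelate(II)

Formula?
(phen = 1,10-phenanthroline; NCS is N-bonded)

[AlCl(NCS)(phen)][Ni(CN)(H2O)(NO3)2]

Cation [Al…]: ligand charges -2, Al(III) ⇒ ion charge 1+.
Anion [Ni…]: ligand charges -3, Ni(II) ⇒ ion charge 1−.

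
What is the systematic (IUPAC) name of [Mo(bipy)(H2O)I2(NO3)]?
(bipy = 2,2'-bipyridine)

aqua(2,2'-bipyridine)diiodonitratomolybdenum(III)

There is no counter-ion, so the complex is neutral overall.
Ligand charges: 2×iodo (-1 each), 1×nitrato (-1 each), 1×aqua (neutral), 1×2,2'-bipyridine (neutral); total -3. So Mo + (-3) = 0, giving Mo = +3.
Ligands are named alphabetically: aqua before bipyridine before iodo before nitrato.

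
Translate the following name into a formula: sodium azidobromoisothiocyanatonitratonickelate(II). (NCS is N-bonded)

Ligands: 1 isothiocyanato (NCS, -1), 1 nitrato (NO3, -1), 1 azido (N3, -1), 1 bromo (Br, -1). Ligand charge sum = -4.
With Ni in oxidation state +2, the complex ion is [Ni...]^2−.
Charge balance with sodium (+1) requires 1 complex ion per 2 sodium.

Na2[NiBr(N3)(NCS)(NO3)]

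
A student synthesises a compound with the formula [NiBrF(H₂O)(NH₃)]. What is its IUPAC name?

There is no counter-ion, so the complex is neutral overall.
Ligand charges: 1×bromo (-1 each), 1×fluoro (-1 each), 1×ammine (neutral), 1×aqua (neutral); total -2. So Ni + (-2) = 0, giving Ni = +2.
Ligands are named alphabetically: ammine before aqua before bromo before fluoro.

ammineaquabromofluoronickel(II)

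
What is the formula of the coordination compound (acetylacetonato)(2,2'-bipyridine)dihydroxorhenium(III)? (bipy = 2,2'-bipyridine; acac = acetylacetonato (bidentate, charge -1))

[Re(acac)(bipy)(OH)2]

Ligands: 1 2,2'-bipyridine (bipy, neutral), 2 hydroxo (OH, -1), 1 acetylacetonato (acac, -1). Ligand charge sum = -3.
With Re in oxidation state +3, the complex ion is [Re...].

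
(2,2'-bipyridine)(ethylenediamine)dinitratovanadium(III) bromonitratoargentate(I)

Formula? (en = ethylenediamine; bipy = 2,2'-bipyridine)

[V(bipy)(en)(NO3)2][AgBr(NO3)]

Cation [V…]: ligand charges -2, V(III) ⇒ ion charge 1+.
Anion [Ag…]: ligand charges -2, Ag(I) ⇒ ion charge 1−.
One 1+ cation balances one 1− anion.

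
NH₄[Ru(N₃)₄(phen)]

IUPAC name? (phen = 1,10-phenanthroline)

ammonium tetraazido(1,10-phenanthroline)ruthenate(III)

The 1 ammonium counter-ion carries a total charge of +1, so each complex ion is 1−.
Ligand charges: 4×azido (-1 each), 1×1,10-phenanthroline (neutral); total -4. So Ru + (-4) = 1−, giving Ru = +3.
Ligands are named alphabetically: azido before phenanthroline.
The complex ion is anionic, so ruthenium takes the -ate form ruthenate(III).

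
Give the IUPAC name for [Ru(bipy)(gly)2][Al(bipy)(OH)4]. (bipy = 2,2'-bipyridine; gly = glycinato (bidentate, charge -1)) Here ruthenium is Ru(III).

(2,2'-bipyridine)bis(glycinato)ruthenium(III) (2,2'-bipyridine)tetrahydroxoaluminate(III)

Ru is given as +3; the cation's ligand charges sum to -2, so the complex cation is 1+.
A 1:1 salt means the anion carries the equal and opposite charge, 1−.
Anion: ligand charges sum to -4; for the ion to be 1−, Al = +3.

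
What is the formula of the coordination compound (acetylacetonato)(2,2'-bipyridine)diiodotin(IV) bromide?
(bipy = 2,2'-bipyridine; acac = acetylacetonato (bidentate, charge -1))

[Sn(acac)(bipy)I2]Br

Ligands: 1 2,2'-bipyridine (bipy, neutral), 1 acetylacetonato (acac, -1), 2 iodo (I, -1). Ligand charge sum = -3.
Charge balance with bromide (-1) requires 1 complex ion per 1 bromide.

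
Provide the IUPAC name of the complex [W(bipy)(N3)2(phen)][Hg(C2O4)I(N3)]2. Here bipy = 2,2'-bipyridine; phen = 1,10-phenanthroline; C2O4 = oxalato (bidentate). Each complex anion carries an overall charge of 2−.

diazido(2,2'-bipyridine)(1,10-phenanthroline)tungsten(VI) azidoiodooxalatomercurate(II)

Both ions are complex: the cation is named first with the plain metal name, the anion second with the -ate form; each ion's ligands are alphabetised independently.
The complex anion is given as 2−; its ligand charges sum to -4, so Hg = +2.
With 2 anions per cation, the cation must be 2×2 = 4+.
Cation: ligand charges sum to -2; for the ion to be 4+, W = +6.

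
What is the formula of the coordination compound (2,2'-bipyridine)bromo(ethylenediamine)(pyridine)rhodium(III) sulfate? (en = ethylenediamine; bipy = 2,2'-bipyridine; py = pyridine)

Ligands: 1 ethylenediamine (en, neutral), 1 2,2'-bipyridine (bipy, neutral), 1 bromo (Br, -1), 1 pyridine (py, neutral). Ligand charge sum = -1.
Charge balance with sulfate (-2) requires 1 complex ion per 1 sulfate.

[Rh(bipy)Br(en)(py)]SO4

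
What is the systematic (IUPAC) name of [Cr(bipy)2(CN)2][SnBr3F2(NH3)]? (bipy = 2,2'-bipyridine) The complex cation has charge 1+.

bis(2,2'-bipyridine)dicyanochromium(III) amminetribromodifluorostannate(IV)

Both ions are complex: the cation is named first with the plain metal name, the anion second with the -ate form; each ion's ligands are alphabetised independently.
The complex cation is given as 1+; its ligand charges sum to -2, so Cr = +3.
A 1:1 salt means the anion carries the equal and opposite charge, 1−.
Anion: ligand charges sum to -5; for the ion to be 1−, Sn = +4.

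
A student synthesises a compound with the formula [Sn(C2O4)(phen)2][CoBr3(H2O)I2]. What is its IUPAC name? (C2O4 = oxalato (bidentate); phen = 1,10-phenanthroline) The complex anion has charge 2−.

oxalatobis(1,10-phenanthroline)tin(IV) aquatribromodiiodocobaltate(III)

Both ions are complex: the cation is named first with the plain metal name, the anion second with the -ate form; each ion's ligands are alphabetised independently.
The complex anion is given as 2−; its ligand charges sum to -5, so Co = +3.
A 1:1 salt means the cation carries the equal and opposite charge, 2+.
Cation: ligand charges sum to -2; for the ion to be 2+, Sn = +4.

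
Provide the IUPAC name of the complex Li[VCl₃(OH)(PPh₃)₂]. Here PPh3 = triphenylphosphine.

lithium trichlorohydroxobis(triphenylphosphine)vanadate(III)

The 1 lithium counter-ion carries a total charge of +1, so each complex ion is 1−.
Ligand charges: 2×triphenylphosphine (neutral), 3×chloro (-1 each), 1×hydroxo (-1 each); total -4. So V + (-4) = 1−, giving V = +3.
Ligands are named alphabetically: chloro before hydroxo before triphenylphosphine.
The complex ion is anionic, so vanadium takes the -ate form vanadate(III).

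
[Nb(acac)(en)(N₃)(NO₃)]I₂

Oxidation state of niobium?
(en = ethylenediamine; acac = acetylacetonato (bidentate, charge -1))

2 iodide outside the brackets (-1 each) → the complex ion is 2+.
Ligand charges: 1×en neutral; 1×NO3 = -1; 1×acac = -1; 1×N3 = -1; sum -3.
Nb + (-3) = 2+ ⇒ Nb is +5.

+5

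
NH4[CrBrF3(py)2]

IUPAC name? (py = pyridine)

ammonium bromotrifluorobis(pyridine)chromate(III)

The 1 ammonium counter-ion carries a total charge of +1, so each complex ion is 1−.
Ligand charges: 3×fluoro (-1 each), 1×bromo (-1 each), 2×pyridine (neutral); total -4. So Cr + (-4) = 1−, giving Cr = +3.
Ligands are named alphabetically: bromo before fluoro before pyridine.
The complex ion is anionic, so chromium takes the -ate form chromate(III).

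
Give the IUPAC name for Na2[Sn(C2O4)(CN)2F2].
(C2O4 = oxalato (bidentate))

sodium dicyanodifluorooxalatostannate(IV)

The 2 sodium counter-ions carry a total charge of +2, so each complex ion is 2−.
Ligand charges: 2×fluoro (-1 each), 2×cyano (-1 each), 1×oxalato (-2 each); total -6. So Sn + (-6) = 2−, giving Sn = +4.
Ligands are named alphabetically: cyano before fluoro before oxalato.
The complex ion is anionic, so tin takes the -ate form stannate(IV).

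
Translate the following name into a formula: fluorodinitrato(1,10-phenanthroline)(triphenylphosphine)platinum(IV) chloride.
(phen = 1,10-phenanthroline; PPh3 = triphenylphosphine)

Ligands: 1 fluoro (F, -1), 1 1,10-phenanthroline (phen, neutral), 2 nitrato (NO3, -1), 1 triphenylphosphine (PPh3, neutral). Ligand charge sum = -3.
Charge balance with chloride (-1) requires 1 complex ion per 1 chloride.

[PtF(NO3)2(phen)(PPh3)]Cl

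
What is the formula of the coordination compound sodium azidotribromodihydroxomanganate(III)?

Na3[MnBr3(N3)(OH)2]

Ligands: 3 bromo (Br, -1), 1 azido (N3, -1), 2 hydroxo (OH, -1). Ligand charge sum = -6.
With Mn in oxidation state +3, the complex ion is [Mn...]^3−.
Charge balance with sodium (+1) requires 1 complex ion per 3 sodium.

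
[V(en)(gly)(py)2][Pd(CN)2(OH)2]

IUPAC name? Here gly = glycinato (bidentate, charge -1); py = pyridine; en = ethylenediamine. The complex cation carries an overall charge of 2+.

Both ions are complex: the cation is named first with the plain metal name, the anion second with the -ate form; each ion's ligands are alphabetised independently.
The complex cation is given as 2+; its ligand charges sum to -1, so V = +3.
A 1:1 salt means the anion carries the equal and opposite charge, 2−.
Anion: ligand charges sum to -4; for the ion to be 2−, Pd = +2.

(ethylenediamine)(glycinato)bis(pyridine)vanadium(III) dicyanodihydroxopalladate(II)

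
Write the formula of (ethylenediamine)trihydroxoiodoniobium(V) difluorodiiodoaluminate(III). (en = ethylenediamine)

[Nb(en)I(OH)3][AlF2I2]

Cation [Nb…]: ligand charges -4, Nb(V) ⇒ ion charge 1+.
Anion [Al…]: ligand charges -4, Al(III) ⇒ ion charge 1−.
One 1+ cation balances one 1− anion.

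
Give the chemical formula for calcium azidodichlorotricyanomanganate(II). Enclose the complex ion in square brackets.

Ligands: 1 azido (N3, -1), 2 chloro (Cl, -1), 3 cyano (CN, -1). Ligand charge sum = -6.
Charge balance with calcium (+2) requires 1 complex ion per 2 calcium.

Ca2[MnCl2(CN)3(N3)]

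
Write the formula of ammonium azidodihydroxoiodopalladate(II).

(NH4)2[PdI(N3)(OH)2]

Ligands: 1 azido (N3, -1), 1 iodo (I, -1), 2 hydroxo (OH, -1). Ligand charge sum = -4.
Charge balance with ammonium (+1) requires 1 complex ion per 2 ammonium.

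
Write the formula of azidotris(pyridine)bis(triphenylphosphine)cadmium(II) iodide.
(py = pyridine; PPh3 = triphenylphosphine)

Ligands: 3 pyridine (py, neutral), 2 triphenylphosphine (PPh3, neutral), 1 azido (N3, -1). Ligand charge sum = -1.
Charge balance with iodide (-1) requires 1 complex ion per 1 iodide.

[Cd(N3)(PPh3)2(py)3]I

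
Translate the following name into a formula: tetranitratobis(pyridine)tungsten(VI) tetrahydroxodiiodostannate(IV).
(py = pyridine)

Cation [W…]: ligand charges -4, W(VI) ⇒ ion charge 2+.
Anion [Sn…]: ligand charges -6, Sn(IV) ⇒ ion charge 2−.

[W(NO3)4(py)2][SnI2(OH)4]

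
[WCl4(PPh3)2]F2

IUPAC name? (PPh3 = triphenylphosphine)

The 2 fluoride counter-ions carry a total charge of -2, so each complex ion is 2+.
Ligand charges: 4×chloro (-1 each), 2×triphenylphosphine (neutral); total -4. So W + (-4) = 2+, giving W = +6.
Ligands are named alphabetically: chloro before triphenylphosphine.

tetrachlorobis(triphenylphosphine)tungsten(VI) fluoride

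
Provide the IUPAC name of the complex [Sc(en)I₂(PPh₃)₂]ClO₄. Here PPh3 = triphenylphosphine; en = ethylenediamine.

(ethylenediamine)diiodobis(triphenylphosphine)scandium(III) perchlorate

The 1 perchlorate counter-ion carries a total charge of -1, so each complex ion is 1+.
Ligand charges: 2×iodo (-1 each), 2×triphenylphosphine (neutral), 1×ethylenediamine (neutral); total -2. So Sc + (-2) = 1+, giving Sc = +3.
Ligands are named alphabetically: ethylenediamine before iodo before triphenylphosphine.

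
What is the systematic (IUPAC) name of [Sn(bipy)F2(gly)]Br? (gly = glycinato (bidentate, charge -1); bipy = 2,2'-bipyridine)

(2,2'-bipyridine)difluoro(glycinato)tin(IV) bromide

The 1 bromide counter-ion carries a total charge of -1, so each complex ion is 1+.
Ligand charges: 1×glycinato (-1 each), 2×fluoro (-1 each), 1×2,2'-bipyridine (neutral); total -3. So Sn + (-3) = 1+, giving Sn = +4.
Ligands are named alphabetically: bipyridine before fluoro before glycinato.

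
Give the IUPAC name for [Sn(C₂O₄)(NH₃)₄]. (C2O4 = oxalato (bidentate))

There is no counter-ion, so the complex is neutral overall.
Ligand charges: 4×ammine (neutral), 1×oxalato (-2 each); total -2. So Sn + (-2) = 0, giving Sn = +2.
Ligands are named alphabetically: ammine before oxalato.

tetraammineoxalatotin(II)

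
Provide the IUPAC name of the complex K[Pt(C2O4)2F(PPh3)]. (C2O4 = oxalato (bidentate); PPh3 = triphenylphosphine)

potassium fluorodioxalato(triphenylphosphine)platinate(IV)

The 1 potassium counter-ion carries a total charge of +1, so each complex ion is 1−.
Ligand charges: 2×oxalato (-2 each), 1×triphenylphosphine (neutral), 1×fluoro (-1 each); total -5. So Pt + (-5) = 1−, giving Pt = +4.
Ligands are named alphabetically: fluoro before oxalato before triphenylphosphine.
The complex ion is anionic, so platinum takes the -ate form platinate(IV).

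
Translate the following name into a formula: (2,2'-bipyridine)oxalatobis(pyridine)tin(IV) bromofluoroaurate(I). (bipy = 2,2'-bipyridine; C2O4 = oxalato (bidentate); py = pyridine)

Cation [Sn…]: ligand charges -2, Sn(IV) ⇒ ion charge 2+.
Anion [Au…]: ligand charges -2, Au(I) ⇒ ion charge 1−.
One 2+ cation requires 2 of the 1− anion.

[Sn(bipy)(C2O4)(py)2][AuBrF]2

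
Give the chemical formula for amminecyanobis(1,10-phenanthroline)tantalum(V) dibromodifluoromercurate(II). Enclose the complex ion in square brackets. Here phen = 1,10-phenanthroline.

Cation [Ta…]: ligand charges -1, Ta(V) ⇒ ion charge 4+.
Anion [Hg…]: ligand charges -4, Hg(II) ⇒ ion charge 2−.
One 4+ cation requires 2 of the 2− anion.

[Ta(CN)(NH3)(phen)2][HgBr2F2]2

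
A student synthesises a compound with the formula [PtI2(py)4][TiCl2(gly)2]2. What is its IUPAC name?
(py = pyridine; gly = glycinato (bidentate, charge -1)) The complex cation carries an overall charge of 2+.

The complex cation is given as 2+; its ligand charges sum to -2, so Pt = +4.
With 2 anions per cation, each anion must be 2/2 = 1−.
Anion: ligand charges sum to -4; for the ion to be 1−, Ti = +3.

diiodotetrakis(pyridine)platinum(IV) dichlorobis(glycinato)titanate(III)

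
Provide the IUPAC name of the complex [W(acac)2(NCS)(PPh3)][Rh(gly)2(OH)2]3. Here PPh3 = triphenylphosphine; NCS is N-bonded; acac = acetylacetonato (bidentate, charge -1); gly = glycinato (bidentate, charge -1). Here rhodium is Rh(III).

Rh is given as +3; the anion's ligand charges sum to -4, so the complex anion is 1−.
With 3 anions per cation, the cation must be 3×1 = 3+.
Cation: ligand charges sum to -3; for the ion to be 3+, W = +6.

bis(acetylacetonato)isothiocyanato(triphenylphosphine)tungsten(VI) bis(glycinato)dihydroxorhodate(III)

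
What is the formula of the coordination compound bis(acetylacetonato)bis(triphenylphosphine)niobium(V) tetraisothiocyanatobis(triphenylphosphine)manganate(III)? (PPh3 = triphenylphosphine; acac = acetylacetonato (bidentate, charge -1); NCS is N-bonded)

Cation [Nb…]: ligand charges -2, Nb(V) ⇒ ion charge 3+.
Anion [Mn…]: ligand charges -4, Mn(III) ⇒ ion charge 1−.
One 3+ cation requires 3 of the 1− anion.

[Nb(acac)2(PPh3)2][Mn(NCS)4(PPh3)2]3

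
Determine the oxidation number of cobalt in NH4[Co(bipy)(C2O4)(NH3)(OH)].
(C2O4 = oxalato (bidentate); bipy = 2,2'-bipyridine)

1 ammonium outside the brackets (+1 each) → the complex ion is 1−.
Ligand charges: 1×OH = -1; 1×NH3 neutral; 1×C2O4 = -2; 1×bipy neutral; sum -3.
Co + (-3) = 1− ⇒ Co is +2.

+2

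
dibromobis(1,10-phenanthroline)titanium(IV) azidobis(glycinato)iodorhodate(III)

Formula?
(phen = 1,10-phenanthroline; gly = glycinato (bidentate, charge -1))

[TiBr2(phen)2][Rh(gly)2I(N3)]2

Cation [Ti…]: ligand charges -2, Ti(IV) ⇒ ion charge 2+.
Anion [Rh…]: ligand charges -4, Rh(III) ⇒ ion charge 1−.
One 2+ cation requires 2 of the 1− anion.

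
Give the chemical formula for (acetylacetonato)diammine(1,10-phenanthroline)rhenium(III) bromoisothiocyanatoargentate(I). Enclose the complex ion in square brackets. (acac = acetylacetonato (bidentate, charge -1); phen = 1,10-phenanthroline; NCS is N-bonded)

[Re(acac)(NH3)2(phen)][AgBr(NCS)]2

Cation [Re…]: ligand charges -1, Re(III) ⇒ ion charge 2+.
Anion [Ag…]: ligand charges -2, Ag(I) ⇒ ion charge 1−.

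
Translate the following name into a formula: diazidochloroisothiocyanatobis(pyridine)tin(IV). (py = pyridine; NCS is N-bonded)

Ligands: 1 chloro (Cl, -1), 2 pyridine (py, neutral), 1 isothiocyanato (NCS, -1), 2 azido (N3, -1). Ligand charge sum = -4.
With Sn in oxidation state +4, the complex ion is [Sn...].

[SnCl(N3)2(NCS)(py)2]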